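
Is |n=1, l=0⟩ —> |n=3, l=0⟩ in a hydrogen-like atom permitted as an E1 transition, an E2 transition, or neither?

Δl = 0 − 0 = +0; l_i + l_f = 0.
E1 (Δl = ±1): not satisfied.
E2 (Δl = 0,±2, l_i+l_f ≥ 2): not satisfied.

neither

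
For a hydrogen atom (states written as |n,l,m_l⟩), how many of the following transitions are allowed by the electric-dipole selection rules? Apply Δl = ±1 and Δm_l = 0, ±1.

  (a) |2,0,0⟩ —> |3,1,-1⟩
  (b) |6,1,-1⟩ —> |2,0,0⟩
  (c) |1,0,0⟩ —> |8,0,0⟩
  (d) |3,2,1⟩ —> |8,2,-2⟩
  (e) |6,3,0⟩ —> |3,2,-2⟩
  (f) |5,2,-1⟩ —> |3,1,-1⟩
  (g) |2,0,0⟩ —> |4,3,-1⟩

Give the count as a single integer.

(a) allowed
(b) allowed
(c) forbidden — Δl = +0 (E1 requires Δl = ±1)
(d) forbidden — Δl = +0 (E1 requires Δl = ±1); Δm_l = -3 (E1 requires Δm_l = 0, ±1)
(e) forbidden — Δm_l = -2 (E1 requires Δm_l = 0, ±1)
(f) allowed
(g) forbidden — Δl = +3 (E1 requires Δl = ±1)
Total allowed: 3 of 7.

3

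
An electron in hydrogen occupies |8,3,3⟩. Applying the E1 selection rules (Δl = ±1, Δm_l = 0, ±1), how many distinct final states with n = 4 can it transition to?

1

E1 requires Δl = ±1, so l_f ∈ {2, 4}; with 0 ≤ l_f ≤ n_f−1 = 3, the allowed l_f values are {2}.
For l_f = 2: m_f ∈ {m_i−1, m_i, m_i+1} ∩ [−2, 2] = {2} → 1 state.
Total: 1.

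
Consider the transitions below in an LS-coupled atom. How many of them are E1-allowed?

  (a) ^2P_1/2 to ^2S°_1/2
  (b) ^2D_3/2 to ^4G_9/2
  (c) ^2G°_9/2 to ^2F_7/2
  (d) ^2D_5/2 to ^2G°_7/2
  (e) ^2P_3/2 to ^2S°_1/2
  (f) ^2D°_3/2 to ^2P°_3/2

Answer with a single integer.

3

(a) allowed
(b) forbidden (parity, ΔS, ΔL, ΔJ fail)
(c) allowed
(d) forbidden (ΔL fails)
(e) allowed
(f) forbidden (parity fails)
Total allowed: 3 of 6.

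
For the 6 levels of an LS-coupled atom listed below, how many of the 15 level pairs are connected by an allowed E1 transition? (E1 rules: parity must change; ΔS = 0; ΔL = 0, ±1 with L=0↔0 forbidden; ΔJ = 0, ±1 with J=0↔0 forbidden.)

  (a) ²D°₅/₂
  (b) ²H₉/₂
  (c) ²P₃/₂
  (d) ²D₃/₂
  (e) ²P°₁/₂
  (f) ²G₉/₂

4

(a)–(b): forbidden (ΔL, ΔJ).
(a)–(c): allowed.
(a)–(d): allowed.
(a)–(e): forbidden (parity, ΔJ).
(a)–(f): forbidden (ΔL, ΔJ).
(b)–(c): forbidden (parity, ΔL, ΔJ).
(b)–(d): forbidden (parity, ΔL, ΔJ).
(b)–(e): forbidden (ΔL, ΔJ).
(b)–(f): forbidden (parity).
(c)–(d): forbidden (parity).
(c)–(e): allowed.
(c)–(f): forbidden (parity, ΔL, ΔJ).
(d)–(e): allowed.
(d)–(f): forbidden (parity, ΔL, ΔJ).
(e)–(f): forbidden (ΔL, ΔJ).
Allowed pairs: 4 of 15.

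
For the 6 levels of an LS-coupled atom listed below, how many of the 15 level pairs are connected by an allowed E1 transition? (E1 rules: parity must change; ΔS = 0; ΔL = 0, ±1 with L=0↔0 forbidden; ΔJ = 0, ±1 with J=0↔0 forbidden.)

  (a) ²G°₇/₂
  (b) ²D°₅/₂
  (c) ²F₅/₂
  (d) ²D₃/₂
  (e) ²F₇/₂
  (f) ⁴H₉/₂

5

(a)–(b): forbidden (parity, ΔL).
(a)–(c): allowed.
(a)–(d): forbidden (ΔL, ΔJ).
(a)–(e): allowed.
(a)–(f): forbidden (ΔS).
(b)–(c): allowed.
(b)–(d): allowed.
(b)–(e): allowed.
(b)–(f): forbidden (ΔS, ΔL, ΔJ).
(c)–(d): forbidden (parity).
(c)–(e): forbidden (parity).
(c)–(f): forbidden (parity, ΔS, ΔL, ΔJ).
(d)–(e): forbidden (parity, ΔJ).
(d)–(f): forbidden (parity, ΔS, ΔL, ΔJ).
(e)–(f): forbidden (parity, ΔS, ΔL).
Allowed pairs: 5 of 15.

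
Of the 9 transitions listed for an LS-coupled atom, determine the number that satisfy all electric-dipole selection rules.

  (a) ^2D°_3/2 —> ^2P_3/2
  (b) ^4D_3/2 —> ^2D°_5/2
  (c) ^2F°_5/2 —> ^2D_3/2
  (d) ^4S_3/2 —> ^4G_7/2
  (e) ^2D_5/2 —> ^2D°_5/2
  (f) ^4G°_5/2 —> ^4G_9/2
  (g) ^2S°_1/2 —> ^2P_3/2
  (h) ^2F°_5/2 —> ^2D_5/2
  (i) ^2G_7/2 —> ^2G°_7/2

(a) allowed
(b) forbidden (ΔS fails)
(c) allowed
(d) forbidden (parity, ΔL, ΔJ fail)
(e) allowed
(f) forbidden (ΔJ fails)
(g) allowed
(h) allowed
(i) allowed
Total allowed: 6 of 9.

6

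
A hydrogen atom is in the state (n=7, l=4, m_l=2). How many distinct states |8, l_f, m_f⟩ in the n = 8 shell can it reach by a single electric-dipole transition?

6

E1 requires Δl = ±1, so l_f ∈ {3, 5}; with 0 ≤ l_f ≤ n_f−1 = 7, the allowed l_f values are {3, 5}.
For l_f = 3: m_f ∈ {m_i−1, m_i, m_i+1} ∩ [−3, 3] = {1, 2, 3} → 3 states.
For l_f = 5: m_f ∈ {m_i−1, m_i, m_i+1} ∩ [−5, 5] = {1, 2, 3} → 3 states.
Total: 6.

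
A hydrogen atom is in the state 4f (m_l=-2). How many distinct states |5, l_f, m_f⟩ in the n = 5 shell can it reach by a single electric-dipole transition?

E1 requires Δl = ±1, so l_f ∈ {2, 4}; with 0 ≤ l_f ≤ n_f−1 = 4, the allowed l_f values are {2, 4}.
For l_f = 2: m_f ∈ {m_i−1, m_i, m_i+1} ∩ [−2, 2] = {-2, -1} → 2 states.
For l_f = 4: m_f ∈ {m_i−1, m_i, m_i+1} ∩ [−4, 4] = {-3, -2, -1} → 3 states.
Total: 5.

5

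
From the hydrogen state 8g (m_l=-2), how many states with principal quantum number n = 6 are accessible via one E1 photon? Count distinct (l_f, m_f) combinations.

6

E1 requires Δl = ±1, so l_f ∈ {3, 5}; with 0 ≤ l_f ≤ n_f−1 = 5, the allowed l_f values are {3, 5}.
For l_f = 3: m_f ∈ {m_i−1, m_i, m_i+1} ∩ [−3, 3] = {-3, -2, -1} → 3 states.
For l_f = 5: m_f ∈ {m_i−1, m_i, m_i+1} ∩ [−5, 5] = {-3, -2, -1} → 3 states.
Total: 6.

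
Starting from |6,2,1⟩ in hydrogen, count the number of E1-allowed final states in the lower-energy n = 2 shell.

E1 requires Δl = ±1, so l_f ∈ {1, 3}; with 0 ≤ l_f ≤ n_f−1 = 1, the allowed l_f values are {1}.
For l_f = 1: m_f ∈ {m_i−1, m_i, m_i+1} ∩ [−1, 1] = {0, 1} → 2 states.
Total: 2.

2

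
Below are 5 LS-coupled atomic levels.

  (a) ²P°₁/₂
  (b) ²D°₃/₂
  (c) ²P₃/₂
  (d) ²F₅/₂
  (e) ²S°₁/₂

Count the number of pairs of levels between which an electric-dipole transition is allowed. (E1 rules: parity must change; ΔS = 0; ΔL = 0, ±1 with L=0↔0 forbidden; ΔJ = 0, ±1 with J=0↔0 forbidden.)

(a)–(b): forbidden (parity).
(a)–(c): allowed.
(a)–(d): forbidden (ΔL, ΔJ).
(a)–(e): forbidden (parity).
(b)–(c): allowed.
(b)–(d): allowed.
(b)–(e): forbidden (parity, ΔL).
(c)–(d): forbidden (parity, ΔL).
(c)–(e): allowed.
(d)–(e): forbidden (ΔL, ΔJ).
Allowed pairs: 4 of 10.

4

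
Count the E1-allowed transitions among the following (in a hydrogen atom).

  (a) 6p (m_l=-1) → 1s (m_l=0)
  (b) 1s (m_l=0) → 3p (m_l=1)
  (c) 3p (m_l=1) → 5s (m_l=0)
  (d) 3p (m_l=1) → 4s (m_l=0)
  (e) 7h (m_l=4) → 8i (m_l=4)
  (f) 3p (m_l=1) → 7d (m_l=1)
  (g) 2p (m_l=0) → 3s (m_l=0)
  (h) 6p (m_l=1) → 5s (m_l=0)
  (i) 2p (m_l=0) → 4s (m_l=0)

9

(a) allowed
(b) allowed
(c) allowed
(d) allowed
(e) allowed
(f) allowed
(g) allowed
(h) allowed
(i) allowed
Total allowed: 9 of 9.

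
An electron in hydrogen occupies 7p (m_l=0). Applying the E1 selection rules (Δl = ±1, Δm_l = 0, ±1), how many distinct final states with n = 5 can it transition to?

E1 requires Δl = ±1, so l_f ∈ {0, 2}; with 0 ≤ l_f ≤ n_f−1 = 4, the allowed l_f values are {0, 2}.
For l_f = 0: m_f ∈ {m_i−1, m_i, m_i+1} ∩ [−0, 0] = {0} → 1 state.
For l_f = 2: m_f ∈ {m_i−1, m_i, m_i+1} ∩ [−2, 2] = {-1, 0, 1} → 3 states.
Total: 4.

4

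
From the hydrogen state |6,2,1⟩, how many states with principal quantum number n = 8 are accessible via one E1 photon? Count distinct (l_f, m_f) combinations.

5

E1 requires Δl = ±1, so l_f ∈ {1, 3}; with 0 ≤ l_f ≤ n_f−1 = 7, the allowed l_f values are {1, 3}.
For l_f = 1: m_f ∈ {m_i−1, m_i, m_i+1} ∩ [−1, 1] = {0, 1} → 2 states.
For l_f = 3: m_f ∈ {m_i−1, m_i, m_i+1} ∩ [−3, 3] = {0, 1, 2} → 3 states.
Total: 5.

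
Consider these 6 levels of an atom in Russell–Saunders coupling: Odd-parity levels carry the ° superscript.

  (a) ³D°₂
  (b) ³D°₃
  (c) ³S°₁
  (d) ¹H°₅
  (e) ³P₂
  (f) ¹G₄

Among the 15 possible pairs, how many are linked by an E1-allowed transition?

(a)–(b): forbidden (parity).
(a)–(c): forbidden (parity, ΔL).
(a)–(d): forbidden (parity, ΔS, ΔL, ΔJ).
(a)–(e): allowed.
(a)–(f): forbidden (ΔS, ΔL, ΔJ).
(b)–(c): forbidden (parity, ΔL, ΔJ).
(b)–(d): forbidden (parity, ΔS, ΔL, ΔJ).
(b)–(e): allowed.
(b)–(f): forbidden (ΔS, ΔL).
(c)–(d): forbidden (parity, ΔS, ΔL, ΔJ).
(c)–(e): allowed.
(c)–(f): forbidden (ΔS, ΔL, ΔJ).
(d)–(e): forbidden (ΔS, ΔL, ΔJ).
(d)–(f): allowed.
(e)–(f): forbidden (parity, ΔS, ΔL, ΔJ).
Allowed pairs: 4 of 15.

4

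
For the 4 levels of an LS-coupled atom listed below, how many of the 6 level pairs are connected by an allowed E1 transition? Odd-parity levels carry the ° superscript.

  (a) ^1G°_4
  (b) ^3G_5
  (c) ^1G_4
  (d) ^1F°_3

2

(a)–(b): forbidden (ΔS).
(a)–(c): allowed.
(a)–(d): forbidden (parity).
(b)–(c): forbidden (parity, ΔS).
(b)–(d): forbidden (ΔS, ΔJ).
(c)–(d): allowed.
Allowed pairs: 2 of 6.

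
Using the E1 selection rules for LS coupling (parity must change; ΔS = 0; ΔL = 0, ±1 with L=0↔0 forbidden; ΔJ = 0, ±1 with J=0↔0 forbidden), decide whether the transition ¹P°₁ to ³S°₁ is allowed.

forbidden

Initial level: S=0, L=1, J=1, parity odd. Final level: S=1, L=0, J=1, parity odd.
Parity must change: odd → odd — ✗.
ΔS = 0: S: 0 → 1 — ✗.
ΔL = 0, ±1 (not L=0↔0): L: 1 → 0, ΔL = -1 — ✓.
ΔJ = 0, ±1 (not J=0↔0): J: 1 → 1, ΔJ = +0 — ✓.
Rule(s) violated: parity, ΔS.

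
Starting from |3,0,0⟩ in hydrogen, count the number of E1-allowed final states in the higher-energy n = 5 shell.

3

E1 requires Δl = ±1, so l_f ∈ {-1, 1}; with 0 ≤ l_f ≤ n_f−1 = 4, the allowed l_f values are {1}.
For l_f = 1: m_f ∈ {m_i−1, m_i, m_i+1} ∩ [−1, 1] = {-1, 0, 1} → 3 states.
Total: 3.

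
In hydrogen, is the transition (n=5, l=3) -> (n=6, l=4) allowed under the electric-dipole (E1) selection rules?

l: 3 → 4 (Δl = +1). Δl = ±1 passes.
All E1 selection rules are satisfied.

allowed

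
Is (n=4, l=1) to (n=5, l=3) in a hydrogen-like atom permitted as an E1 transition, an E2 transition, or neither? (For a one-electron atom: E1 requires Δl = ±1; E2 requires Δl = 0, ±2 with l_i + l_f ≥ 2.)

Δl = 3 − 1 = +2; l_i + l_f = 4.
E1 (Δl = ±1): not satisfied.
E2 (Δl = 0,±2, l_i+l_f ≥ 2): satisfied.

E2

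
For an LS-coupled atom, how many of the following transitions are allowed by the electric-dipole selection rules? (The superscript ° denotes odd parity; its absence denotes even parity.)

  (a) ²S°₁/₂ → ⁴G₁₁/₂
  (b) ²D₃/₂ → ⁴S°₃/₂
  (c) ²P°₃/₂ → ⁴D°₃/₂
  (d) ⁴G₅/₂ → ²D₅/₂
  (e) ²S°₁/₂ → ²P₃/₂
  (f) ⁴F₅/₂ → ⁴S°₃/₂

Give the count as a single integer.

1

(a) forbidden (ΔS, ΔL, ΔJ fail)
(b) forbidden (ΔS, ΔL fail)
(c) forbidden (parity, ΔS fail)
(d) forbidden (parity, ΔS, ΔL fail)
(e) allowed
(f) forbidden (ΔL fails)
Total allowed: 1 of 6.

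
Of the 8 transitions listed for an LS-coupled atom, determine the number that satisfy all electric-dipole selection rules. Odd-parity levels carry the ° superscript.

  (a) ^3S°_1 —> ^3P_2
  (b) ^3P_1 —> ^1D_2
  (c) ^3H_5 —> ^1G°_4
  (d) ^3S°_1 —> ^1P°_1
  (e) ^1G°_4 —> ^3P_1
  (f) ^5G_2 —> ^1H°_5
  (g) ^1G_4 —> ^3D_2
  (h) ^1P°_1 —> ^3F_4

(a) allowed
(b) forbidden (parity, ΔS fail)
(c) forbidden (ΔS fails)
(d) forbidden (parity, ΔS fail)
(e) forbidden (ΔS, ΔL, ΔJ fail)
(f) forbidden (ΔS, ΔJ fail)
(g) forbidden (parity, ΔS, ΔL, ΔJ fail)
(h) forbidden (ΔS, ΔL, ΔJ fail)
Total allowed: 1 of 8.

1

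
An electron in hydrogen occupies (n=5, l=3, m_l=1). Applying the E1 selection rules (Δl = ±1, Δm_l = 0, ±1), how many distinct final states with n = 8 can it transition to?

E1 requires Δl = ±1, so l_f ∈ {2, 4}; with 0 ≤ l_f ≤ n_f−1 = 7, the allowed l_f values are {2, 4}.
For l_f = 2: m_f ∈ {m_i−1, m_i, m_i+1} ∩ [−2, 2] = {0, 1, 2} → 3 states.
For l_f = 4: m_f ∈ {m_i−1, m_i, m_i+1} ∩ [−4, 4] = {0, 1, 2} → 3 states.
Total: 6.

6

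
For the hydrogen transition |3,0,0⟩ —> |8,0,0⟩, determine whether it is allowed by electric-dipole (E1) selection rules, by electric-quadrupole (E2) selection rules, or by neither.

Δl = 0 − 0 = +0; l_i + l_f = 0.
Δm_l = +0.
E1 (Δl = ±1, |Δm_l| ≤ 1): not satisfied.
E2 (Δl = 0,±2, l_i+l_f ≥ 2, |Δm_l| ≤ 2): not satisfied.

neither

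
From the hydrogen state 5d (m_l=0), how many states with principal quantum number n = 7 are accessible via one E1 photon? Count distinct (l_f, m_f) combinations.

E1 requires Δl = ±1, so l_f ∈ {1, 3}; with 0 ≤ l_f ≤ n_f−1 = 6, the allowed l_f values are {1, 3}.
For l_f = 1: m_f ∈ {m_i−1, m_i, m_i+1} ∩ [−1, 1] = {-1, 0, 1} → 3 states.
For l_f = 3: m_f ∈ {m_i−1, m_i, m_i+1} ∩ [−3, 3] = {-1, 0, 1} → 3 states.
Total: 6.

6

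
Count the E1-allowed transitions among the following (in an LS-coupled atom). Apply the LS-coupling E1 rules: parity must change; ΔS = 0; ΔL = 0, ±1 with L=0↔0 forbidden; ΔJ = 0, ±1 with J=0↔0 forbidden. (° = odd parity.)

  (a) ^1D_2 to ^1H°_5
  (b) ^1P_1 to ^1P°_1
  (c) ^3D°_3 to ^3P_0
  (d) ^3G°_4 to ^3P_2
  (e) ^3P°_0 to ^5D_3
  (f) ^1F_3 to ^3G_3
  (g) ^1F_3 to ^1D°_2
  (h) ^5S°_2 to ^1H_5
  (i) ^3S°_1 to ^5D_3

2

(a) forbidden (ΔL, ΔJ fail)
(b) allowed
(c) forbidden (ΔJ fails)
(d) forbidden (ΔL, ΔJ fail)
(e) forbidden (ΔS, ΔJ fail)
(f) forbidden (parity, ΔS fail)
(g) allowed
(h) forbidden (ΔS, ΔL, ΔJ fail)
(i) forbidden (ΔS, ΔL, ΔJ fail)
Total allowed: 2 of 9.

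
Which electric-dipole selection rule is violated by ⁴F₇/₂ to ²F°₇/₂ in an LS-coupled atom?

the ΔS = 0 rule

Parity must change: even → odd — passes.
ΔS = 0: S: 3/2 → 1/2 — fails.
ΔL = 0, ±1 (not L=0↔0): L: 3 → 3, ΔL = +0 — passes.
ΔJ = 0, ±1 (not J=0↔0): J: 7/2 → 7/2, ΔJ = +0 — passes.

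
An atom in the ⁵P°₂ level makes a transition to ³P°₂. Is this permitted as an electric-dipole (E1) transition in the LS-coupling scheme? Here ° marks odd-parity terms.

forbidden

Reading off the term symbols: S 2→1, L 1→1, J 2→2, parity odd→odd.
Parity must change: odd → odd — fails.
ΔS = 0: S: 2 → 1 — fails.
ΔL = 0, ±1 (not L=0↔0): L: 1 → 1, ΔL = +0 — passes.
ΔJ = 0, ±1 (not J=0↔0): J: 2 → 2, ΔJ = +0 — passes.
Rule(s) violated: parity, ΔS.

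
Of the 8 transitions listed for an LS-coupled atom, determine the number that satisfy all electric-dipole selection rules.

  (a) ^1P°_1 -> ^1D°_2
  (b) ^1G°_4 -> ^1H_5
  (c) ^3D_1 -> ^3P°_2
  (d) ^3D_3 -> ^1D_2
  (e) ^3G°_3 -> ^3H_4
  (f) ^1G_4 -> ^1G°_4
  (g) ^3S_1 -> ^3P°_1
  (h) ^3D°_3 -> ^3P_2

6

(a) forbidden (parity fails)
(b) allowed
(c) allowed
(d) forbidden (parity, ΔS fail)
(e) allowed
(f) allowed
(g) allowed
(h) allowed
Total allowed: 6 of 8.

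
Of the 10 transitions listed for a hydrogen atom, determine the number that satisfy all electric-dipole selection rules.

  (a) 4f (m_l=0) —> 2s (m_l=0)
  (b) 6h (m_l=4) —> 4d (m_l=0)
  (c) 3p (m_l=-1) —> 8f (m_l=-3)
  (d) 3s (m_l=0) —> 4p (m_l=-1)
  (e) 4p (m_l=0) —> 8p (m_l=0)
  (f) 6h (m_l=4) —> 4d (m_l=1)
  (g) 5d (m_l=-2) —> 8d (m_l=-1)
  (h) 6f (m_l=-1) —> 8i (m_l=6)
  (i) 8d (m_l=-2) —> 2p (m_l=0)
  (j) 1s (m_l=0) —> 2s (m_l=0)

1

(a) forbidden — Δl = -3 (E1 requires Δl = ±1)
(b) forbidden — Δl = -3 (E1 requires Δl = ±1); Δm_l = -4 (E1 requires Δm_l = 0, ±1)
(c) forbidden — Δl = +2 (E1 requires Δl = ±1); Δm_l = -2 (E1 requires Δm_l = 0, ±1)
(d) allowed
(e) forbidden — Δl = +0 (E1 requires Δl = ±1)
(f) forbidden — Δl = -3 (E1 requires Δl = ±1); Δm_l = -3 (E1 requires Δm_l = 0, ±1)
(g) forbidden — Δl = +0 (E1 requires Δl = ±1)
(h) forbidden — Δl = +3 (E1 requires Δl = ±1); Δm_l = +7 (E1 requires Δm_l = 0, ±1)
(i) forbidden — Δm_l = +2 (E1 requires Δm_l = 0, ±1)
(j) forbidden — Δl = +0 (E1 requires Δl = ±1)
Total allowed: 1 of 10.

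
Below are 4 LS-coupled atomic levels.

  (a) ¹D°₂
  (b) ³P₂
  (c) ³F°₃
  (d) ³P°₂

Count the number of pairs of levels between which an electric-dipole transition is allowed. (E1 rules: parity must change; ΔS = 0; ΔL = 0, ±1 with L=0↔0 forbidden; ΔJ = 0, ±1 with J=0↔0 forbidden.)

1

(a)–(b): forbidden (ΔS).
(a)–(c): forbidden (parity, ΔS).
(a)–(d): forbidden (parity, ΔS).
(b)–(c): forbidden (ΔL).
(b)–(d): allowed.
(c)–(d): forbidden (parity, ΔL).
Allowed pairs: 1 of 6.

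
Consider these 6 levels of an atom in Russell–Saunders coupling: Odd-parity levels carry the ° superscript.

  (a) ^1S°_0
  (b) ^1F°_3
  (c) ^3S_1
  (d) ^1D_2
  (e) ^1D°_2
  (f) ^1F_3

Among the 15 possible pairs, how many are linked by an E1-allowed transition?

4

(a)–(b): forbidden (parity, ΔL, ΔJ).
(a)–(c): forbidden (ΔS, ΔL).
(a)–(d): forbidden (ΔL, ΔJ).
(a)–(e): forbidden (parity, ΔL, ΔJ).
(a)–(f): forbidden (ΔL, ΔJ).
(b)–(c): forbidden (ΔS, ΔL, ΔJ).
(b)–(d): allowed.
(b)–(e): forbidden (parity).
(b)–(f): allowed.
(c)–(d): forbidden (parity, ΔS, ΔL).
(c)–(e): forbidden (ΔS, ΔL).
(c)–(f): forbidden (parity, ΔS, ΔL, ΔJ).
(d)–(e): allowed.
(d)–(f): forbidden (parity).
(e)–(f): allowed.
Allowed pairs: 4 of 15.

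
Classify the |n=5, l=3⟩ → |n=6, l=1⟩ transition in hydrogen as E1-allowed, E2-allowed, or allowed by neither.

E2

Δl = 1 − 3 = -2; l_i + l_f = 4.
E1 (Δl = ±1): not satisfied.
E2 (Δl = 0,±2, l_i+l_f ≥ 2): satisfied.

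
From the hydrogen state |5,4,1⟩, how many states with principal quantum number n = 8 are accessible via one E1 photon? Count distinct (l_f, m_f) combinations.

6

E1 requires Δl = ±1, so l_f ∈ {3, 5}; with 0 ≤ l_f ≤ n_f−1 = 7, the allowed l_f values are {3, 5}.
For l_f = 3: m_f ∈ {m_i−1, m_i, m_i+1} ∩ [−3, 3] = {0, 1, 2} → 3 states.
For l_f = 5: m_f ∈ {m_i−1, m_i, m_i+1} ∩ [−5, 5] = {0, 1, 2} → 3 states.
Total: 6.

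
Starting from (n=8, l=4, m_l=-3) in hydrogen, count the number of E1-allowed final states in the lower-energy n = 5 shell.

E1 requires Δl = ±1, so l_f ∈ {3, 5}; with 0 ≤ l_f ≤ n_f−1 = 4, the allowed l_f values are {3}.
For l_f = 3: m_f ∈ {m_i−1, m_i, m_i+1} ∩ [−3, 3] = {-3, -2} → 2 states.
Total: 2.

2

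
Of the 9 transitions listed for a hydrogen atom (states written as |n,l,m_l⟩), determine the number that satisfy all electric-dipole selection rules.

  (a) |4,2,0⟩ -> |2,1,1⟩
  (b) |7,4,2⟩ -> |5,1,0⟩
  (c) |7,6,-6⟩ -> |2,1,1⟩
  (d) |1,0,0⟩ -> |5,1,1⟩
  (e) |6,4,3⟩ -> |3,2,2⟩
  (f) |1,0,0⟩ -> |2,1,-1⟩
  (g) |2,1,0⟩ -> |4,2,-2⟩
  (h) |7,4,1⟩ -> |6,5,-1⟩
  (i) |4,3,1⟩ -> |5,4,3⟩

(a) allowed
(b) forbidden — Δl = -3 (E1 requires Δl = ±1); Δm_l = -2 (E1 requires Δm_l = 0, ±1)
(c) forbidden — Δl = -5 (E1 requires Δl = ±1); Δm_l = +7 (E1 requires Δm_l = 0, ±1)
(d) allowed
(e) forbidden — Δl = -2 (E1 requires Δl = ±1)
(f) allowed
(g) forbidden — Δm_l = -2 (E1 requires Δm_l = 0, ±1)
(h) forbidden — Δm_l = -2 (E1 requires Δm_l = 0, ±1)
(i) forbidden — Δm_l = +2 (E1 requires Δm_l = 0, ±1)
Total allowed: 3 of 9.

3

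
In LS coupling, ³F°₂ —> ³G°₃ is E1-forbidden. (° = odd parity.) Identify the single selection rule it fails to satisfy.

Parity must change: odd → odd — violated.
ΔS = 0: S: 1 → 1 — satisfied.
ΔL = 0, ±1 (not L=0↔0): L: 3 → 4, ΔL = +1 — satisfied.
ΔJ = 0, ±1 (not J=0↔0): J: 2 → 3, ΔJ = +1 — satisfied.

parity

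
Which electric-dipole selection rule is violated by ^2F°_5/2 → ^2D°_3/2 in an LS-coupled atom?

Reading off the term symbols: S 1/2→1/2, L 3→2, J 5/2→3/2, parity odd→odd.
Parity must change: odd → odd — fails.
ΔS = 0: S: 1/2 → 1/2 — ok.
ΔL = 0, ±1 (not L=0↔0): L: 3 → 2, ΔL = -1 — ok.
ΔJ = 0, ±1 (not J=0↔0): J: 5/2 → 3/2, ΔJ = -1 — ok.

parity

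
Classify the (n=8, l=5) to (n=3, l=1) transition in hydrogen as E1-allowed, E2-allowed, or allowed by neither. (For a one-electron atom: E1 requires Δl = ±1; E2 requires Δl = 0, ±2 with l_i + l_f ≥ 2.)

neither

Δl = 1 − 5 = -4; l_i + l_f = 6.
E1 (Δl = ±1): not satisfied.
E2 (Δl = 0,±2, l_i+l_f ≥ 2): not satisfied.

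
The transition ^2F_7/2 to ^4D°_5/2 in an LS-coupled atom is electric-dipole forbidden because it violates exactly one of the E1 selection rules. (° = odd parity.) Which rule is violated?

the ΔS = 0 rule

Initial level: S=1/2, L=3, J=7/2, parity even. Final level: S=3/2, L=2, J=5/2, parity odd.
Parity must change: even → odd — passes.
ΔS = 0: S: 1/2 → 3/2 — fails.
ΔL = 0, ±1 (not L=0↔0): L: 3 → 2, ΔL = -1 — passes.
ΔJ = 0, ±1 (not J=0↔0): J: 7/2 → 5/2, ΔJ = -1 — passes.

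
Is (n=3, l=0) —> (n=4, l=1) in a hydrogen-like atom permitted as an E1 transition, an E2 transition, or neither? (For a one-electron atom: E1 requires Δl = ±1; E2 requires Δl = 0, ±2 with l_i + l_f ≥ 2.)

Δl = 1 − 0 = +1; l_i + l_f = 1.
E1 (Δl = ±1): satisfied.
E2 (Δl = 0,±2, l_i+l_f ≥ 2): not satisfied.

E1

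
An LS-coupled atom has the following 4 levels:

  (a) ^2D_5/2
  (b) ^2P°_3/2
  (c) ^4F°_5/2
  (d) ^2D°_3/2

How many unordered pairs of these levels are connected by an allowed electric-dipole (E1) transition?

2

(a)–(b): allowed.
(a)–(c): forbidden (ΔS).
(a)–(d): allowed.
(b)–(c): forbidden (parity, ΔS, ΔL).
(b)–(d): forbidden (parity).
(c)–(d): forbidden (parity, ΔS).
Allowed pairs: 2 of 6.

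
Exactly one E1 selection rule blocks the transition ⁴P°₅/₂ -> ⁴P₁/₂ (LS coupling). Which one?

Initial level: S=3/2, L=1, J=5/2, parity odd. Final level: S=3/2, L=1, J=1/2, parity even.
Parity must change: odd → even — ok.
ΔS = 0: S: 3/2 → 3/2 — ok.
ΔL = 0, ±1 (not L=0↔0): L: 1 → 1, ΔL = +0 — ok.
ΔJ = 0, ±1 (not J=0↔0): J: 5/2 → 1/2, ΔJ = -2 — fails.

the ΔJ = 0, ±1 rule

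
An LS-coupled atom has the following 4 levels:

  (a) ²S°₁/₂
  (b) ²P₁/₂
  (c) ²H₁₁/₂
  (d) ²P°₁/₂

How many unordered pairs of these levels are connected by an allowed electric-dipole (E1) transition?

2

(a)–(b): allowed.
(a)–(c): forbidden (ΔL, ΔJ).
(a)–(d): forbidden (parity).
(b)–(c): forbidden (parity, ΔL, ΔJ).
(b)–(d): allowed.
(c)–(d): forbidden (ΔL, ΔJ).
Allowed pairs: 2 of 6.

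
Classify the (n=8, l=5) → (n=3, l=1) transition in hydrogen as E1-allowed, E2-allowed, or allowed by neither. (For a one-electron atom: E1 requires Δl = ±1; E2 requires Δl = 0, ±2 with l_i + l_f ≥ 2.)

Δl = 1 − 5 = -4; l_i + l_f = 6.
E1 (Δl = ±1): not satisfied.
E2 (Δl = 0,±2, l_i+l_f ≥ 2): not satisfied.

neither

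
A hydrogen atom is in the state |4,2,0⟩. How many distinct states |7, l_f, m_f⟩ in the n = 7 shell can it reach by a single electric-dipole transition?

E1 requires Δl = ±1, so l_f ∈ {1, 3}; with 0 ≤ l_f ≤ n_f−1 = 6, the allowed l_f values are {1, 3}.
For l_f = 1: m_f ∈ {m_i−1, m_i, m_i+1} ∩ [−1, 1] = {-1, 0, 1} → 3 states.
For l_f = 3: m_f ∈ {m_i−1, m_i, m_i+1} ∩ [−3, 3] = {-1, 0, 1} → 3 states.
Total: 6.

6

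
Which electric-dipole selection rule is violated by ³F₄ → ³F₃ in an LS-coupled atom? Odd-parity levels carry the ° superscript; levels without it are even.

Initial level: S=1, L=3, J=4, parity even. Final level: S=1, L=3, J=3, parity even.
Parity must change: even → even — fails.
ΔJ = 0, ±1 (not J=0↔0): J: 4 → 3, ΔJ = -1 — passes.
ΔS = 0: S: 1 → 1 — passes.
ΔL = 0, ±1 (not L=0↔0): L: 3 → 3, ΔL = +0 — passes.

parity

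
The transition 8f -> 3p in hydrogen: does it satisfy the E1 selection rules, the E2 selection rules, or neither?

E2

Δl = 1 − 3 = -2; l_i + l_f = 4.
E1 (Δl = ±1): not satisfied.
E2 (Δl = 0,±2, l_i+l_f ≥ 2): satisfied.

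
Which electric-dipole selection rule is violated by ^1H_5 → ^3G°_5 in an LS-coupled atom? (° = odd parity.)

Reading off the term symbols: S 0→1, L 5→4, J 5→5, parity even→odd.
Parity must change: even → odd — satisfied.
ΔL = 0, ±1 (not L=0↔0): L: 5 → 4, ΔL = -1 — satisfied.
ΔJ = 0, ±1 (not J=0↔0): J: 5 → 5, ΔJ = +0 — satisfied.
ΔS = 0: S: 0 → 1 — violated.

the ΔS = 0 rule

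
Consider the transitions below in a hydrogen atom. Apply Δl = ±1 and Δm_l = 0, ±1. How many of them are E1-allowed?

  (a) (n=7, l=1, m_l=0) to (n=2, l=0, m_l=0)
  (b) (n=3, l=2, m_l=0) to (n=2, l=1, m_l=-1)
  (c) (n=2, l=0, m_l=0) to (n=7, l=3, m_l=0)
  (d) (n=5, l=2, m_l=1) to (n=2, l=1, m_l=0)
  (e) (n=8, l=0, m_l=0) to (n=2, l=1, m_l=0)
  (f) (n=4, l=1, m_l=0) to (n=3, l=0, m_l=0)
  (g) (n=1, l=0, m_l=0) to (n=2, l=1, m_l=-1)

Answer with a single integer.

(a) allowed
(b) allowed
(c) forbidden — Δl = +3 (E1 requires Δl = ±1)
(d) allowed
(e) allowed
(f) allowed
(g) allowed
Total allowed: 6 of 7.

6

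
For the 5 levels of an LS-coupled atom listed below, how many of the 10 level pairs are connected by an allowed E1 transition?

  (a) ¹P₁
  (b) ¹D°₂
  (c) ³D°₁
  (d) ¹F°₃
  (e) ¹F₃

3

(a)–(b): allowed.
(a)–(c): forbidden (ΔS).
(a)–(d): forbidden (ΔL, ΔJ).
(a)–(e): forbidden (parity, ΔL, ΔJ).
(b)–(c): forbidden (parity, ΔS).
(b)–(d): forbidden (parity).
(b)–(e): allowed.
(c)–(d): forbidden (parity, ΔS, ΔJ).
(c)–(e): forbidden (ΔS, ΔJ).
(d)–(e): allowed.
Allowed pairs: 3 of 10.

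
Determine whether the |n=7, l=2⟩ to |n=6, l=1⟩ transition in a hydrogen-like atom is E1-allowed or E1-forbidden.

Initial l = 2, final l = 1, so Δl = -1. E1 requires Δl = ±1: satisfied.
All E1 selection rules are satisfied.

allowed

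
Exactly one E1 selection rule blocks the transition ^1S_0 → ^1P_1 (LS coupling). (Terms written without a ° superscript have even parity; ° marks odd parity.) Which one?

Initial level: S=0, L=0, J=0, parity even. Final level: S=0, L=1, J=1, parity even.
ΔL = 0, ±1 (not L=0↔0): L: 0 → 1, ΔL = +1 — satisfied.
ΔS = 0: S: 0 → 0 — satisfied.
Parity must change: even → even — violated.
ΔJ = 0, ±1 (not J=0↔0): J: 0 → 1, ΔJ = +1 — satisfied.

parity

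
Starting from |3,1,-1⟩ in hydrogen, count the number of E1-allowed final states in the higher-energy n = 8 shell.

E1 requires Δl = ±1, so l_f ∈ {0, 2}; with 0 ≤ l_f ≤ n_f−1 = 7, the allowed l_f values are {0, 2}.
For l_f = 0: m_f ∈ {m_i−1, m_i, m_i+1} ∩ [−0, 0] = {0} → 1 state.
For l_f = 2: m_f ∈ {m_i−1, m_i, m_i+1} ∩ [−2, 2] = {-2, -1, 0} → 3 states.
Total: 4.

4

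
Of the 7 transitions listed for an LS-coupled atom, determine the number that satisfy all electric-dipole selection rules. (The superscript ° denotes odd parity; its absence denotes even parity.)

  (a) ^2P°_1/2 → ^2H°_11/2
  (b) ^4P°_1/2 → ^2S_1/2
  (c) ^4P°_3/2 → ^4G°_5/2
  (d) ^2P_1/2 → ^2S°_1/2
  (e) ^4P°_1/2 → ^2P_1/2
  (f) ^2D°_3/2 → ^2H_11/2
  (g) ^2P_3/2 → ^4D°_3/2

(a) forbidden (parity, ΔL, ΔJ fail)
(b) forbidden (ΔS fails)
(c) forbidden (parity, ΔL fail)
(d) allowed
(e) forbidden (ΔS fails)
(f) forbidden (ΔL, ΔJ fail)
(g) forbidden (ΔS fails)
Total allowed: 1 of 7.

1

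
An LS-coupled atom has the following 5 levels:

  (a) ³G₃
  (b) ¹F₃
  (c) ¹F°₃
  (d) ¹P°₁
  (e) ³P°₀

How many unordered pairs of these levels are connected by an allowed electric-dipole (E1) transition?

1

(a)–(b): forbidden (parity, ΔS).
(a)–(c): forbidden (ΔS).
(a)–(d): forbidden (ΔS, ΔL, ΔJ).
(a)–(e): forbidden (ΔL, ΔJ).
(b)–(c): allowed.
(b)–(d): forbidden (ΔL, ΔJ).
(b)–(e): forbidden (ΔS, ΔL, ΔJ).
(c)–(d): forbidden (parity, ΔL, ΔJ).
(c)–(e): forbidden (parity, ΔS, ΔL, ΔJ).
(d)–(e): forbidden (parity, ΔS).
Allowed pairs: 1 of 10.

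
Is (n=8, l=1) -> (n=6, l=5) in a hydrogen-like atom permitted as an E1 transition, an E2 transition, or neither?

neither

Δl = 5 − 1 = +4; l_i + l_f = 6.
E1 (Δl = ±1): not satisfied.
E2 (Δl = 0,±2, l_i+l_f ≥ 2): not satisfied.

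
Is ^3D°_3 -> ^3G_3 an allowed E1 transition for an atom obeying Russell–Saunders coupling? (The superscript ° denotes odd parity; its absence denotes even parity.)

Initial level: S=1, L=2, J=3, parity odd. Final level: S=1, L=4, J=3, parity even.
ΔL = 0, ±1 (not L=0↔0): L: 2 → 4, ΔL = +2 — fails.
ΔJ = 0, ±1 (not J=0↔0): J: 3 → 3, ΔJ = +0 — passes.
ΔS = 0: S: 1 → 1 — passes.
Parity must change: odd → even — passes.
Rule(s) violated: ΔL.

forbidden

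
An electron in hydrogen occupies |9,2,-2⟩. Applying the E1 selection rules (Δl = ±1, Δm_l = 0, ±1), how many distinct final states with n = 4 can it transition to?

4

E1 requires Δl = ±1, so l_f ∈ {1, 3}; with 0 ≤ l_f ≤ n_f−1 = 3, the allowed l_f values are {1, 3}.
For l_f = 1: m_f ∈ {m_i−1, m_i, m_i+1} ∩ [−1, 1] = {-1} → 1 state.
For l_f = 3: m_f ∈ {m_i−1, m_i, m_i+1} ∩ [−3, 3] = {-3, -2, -1} → 3 states.
Total: 4.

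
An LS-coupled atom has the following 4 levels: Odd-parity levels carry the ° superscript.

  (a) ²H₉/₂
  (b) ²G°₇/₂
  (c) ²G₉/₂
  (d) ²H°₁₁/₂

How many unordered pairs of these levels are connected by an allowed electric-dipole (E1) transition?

(a)–(b): allowed.
(a)–(c): forbidden (parity).
(a)–(d): allowed.
(b)–(c): allowed.
(b)–(d): forbidden (parity, ΔJ).
(c)–(d): allowed.
Allowed pairs: 4 of 6.

4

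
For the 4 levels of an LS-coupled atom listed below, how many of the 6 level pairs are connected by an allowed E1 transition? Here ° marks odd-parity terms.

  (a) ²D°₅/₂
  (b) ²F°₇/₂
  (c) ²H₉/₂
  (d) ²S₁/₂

(a)–(b): forbidden (parity).
(a)–(c): forbidden (ΔL, ΔJ).
(a)–(d): forbidden (ΔL, ΔJ).
(b)–(c): forbidden (ΔL).
(b)–(d): forbidden (ΔL, ΔJ).
(c)–(d): forbidden (parity, ΔL, ΔJ).
Allowed pairs: 0 of 6.

0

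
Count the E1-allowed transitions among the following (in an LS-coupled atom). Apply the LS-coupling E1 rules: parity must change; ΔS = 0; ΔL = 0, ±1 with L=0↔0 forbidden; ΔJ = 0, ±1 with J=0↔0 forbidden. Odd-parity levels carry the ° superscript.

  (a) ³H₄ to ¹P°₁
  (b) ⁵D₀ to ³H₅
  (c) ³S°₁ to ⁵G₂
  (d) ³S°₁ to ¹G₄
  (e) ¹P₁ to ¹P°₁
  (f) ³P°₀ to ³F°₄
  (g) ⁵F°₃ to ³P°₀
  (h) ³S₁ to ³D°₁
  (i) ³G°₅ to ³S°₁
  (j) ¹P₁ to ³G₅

1

(a) forbidden (ΔS, ΔL, ΔJ fail)
(b) forbidden (parity, ΔS, ΔL, ΔJ fail)
(c) forbidden (ΔS, ΔL fail)
(d) forbidden (ΔS, ΔL, ΔJ fail)
(e) allowed
(f) forbidden (parity, ΔL, ΔJ fail)
(g) forbidden (parity, ΔS, ΔL, ΔJ fail)
(h) forbidden (ΔL fails)
(i) forbidden (parity, ΔL, ΔJ fail)
(j) forbidden (parity, ΔS, ΔL, ΔJ fail)
Total allowed: 1 of 10.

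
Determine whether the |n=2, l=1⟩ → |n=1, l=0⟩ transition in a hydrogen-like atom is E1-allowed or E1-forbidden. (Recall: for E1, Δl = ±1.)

Initial l = 1, final l = 0, so Δl = -1. E1 requires Δl = ±1: satisfied.
All E1 selection rules are satisfied.

allowed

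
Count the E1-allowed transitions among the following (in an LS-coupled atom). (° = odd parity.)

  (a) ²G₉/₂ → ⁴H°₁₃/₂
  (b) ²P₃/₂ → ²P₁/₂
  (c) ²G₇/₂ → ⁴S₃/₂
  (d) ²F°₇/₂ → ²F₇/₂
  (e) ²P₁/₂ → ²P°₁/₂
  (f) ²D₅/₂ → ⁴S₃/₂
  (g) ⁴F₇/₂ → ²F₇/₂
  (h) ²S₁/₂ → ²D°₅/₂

(a) forbidden (ΔS, ΔJ fail)
(b) forbidden (parity fails)
(c) forbidden (parity, ΔS, ΔL, ΔJ fail)
(d) allowed
(e) allowed
(f) forbidden (parity, ΔS, ΔL fail)
(g) forbidden (parity, ΔS fail)
(h) forbidden (ΔL, ΔJ fail)
Total allowed: 2 of 8.

2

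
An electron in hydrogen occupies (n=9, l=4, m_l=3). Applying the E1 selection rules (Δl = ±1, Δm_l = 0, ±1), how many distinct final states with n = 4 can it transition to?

2

E1 requires Δl = ±1, so l_f ∈ {3, 5}; with 0 ≤ l_f ≤ n_f−1 = 3, the allowed l_f values are {3}.
For l_f = 3: m_f ∈ {m_i−1, m_i, m_i+1} ∩ [−3, 3] = {2, 3} → 2 states.
Total: 2.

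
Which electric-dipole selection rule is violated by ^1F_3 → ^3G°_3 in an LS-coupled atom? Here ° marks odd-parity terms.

the ΔS = 0 rule

Reading off the term symbols: S 0→1, L 3→4, J 3→3, parity even→odd.
ΔJ = 0, ±1 (not J=0↔0): J: 3 → 3, ΔJ = +0 — passes.
ΔL = 0, ±1 (not L=0↔0): L: 3 → 4, ΔL = +1 — passes.
ΔS = 0: S: 0 → 1 — fails.
Parity must change: even → odd — passes.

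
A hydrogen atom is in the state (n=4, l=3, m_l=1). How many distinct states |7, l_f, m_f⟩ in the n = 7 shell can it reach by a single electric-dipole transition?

E1 requires Δl = ±1, so l_f ∈ {2, 4}; with 0 ≤ l_f ≤ n_f−1 = 6, the allowed l_f values are {2, 4}.
For l_f = 2: m_f ∈ {m_i−1, m_i, m_i+1} ∩ [−2, 2] = {0, 1, 2} → 3 states.
For l_f = 4: m_f ∈ {m_i−1, m_i, m_i+1} ∩ [−4, 4] = {0, 1, 2} → 3 states.
Total: 6.

6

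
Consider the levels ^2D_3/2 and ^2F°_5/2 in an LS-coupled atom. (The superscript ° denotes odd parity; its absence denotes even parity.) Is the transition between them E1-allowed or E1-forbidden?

Initial level: S=1/2, L=2, J=3/2, parity even. Final level: S=1/2, L=3, J=5/2, parity odd.
ΔJ = 0, ±1 (not J=0↔0): J: 3/2 → 5/2, ΔJ = +1 — ✓.
ΔL = 0, ±1 (not L=0↔0): L: 2 → 3, ΔL = +1 — ✓.
Parity must change: even → odd — ✓.
ΔS = 0: S: 1/2 → 1/2 — ✓.
All four E1 rules are satisfied.

allowed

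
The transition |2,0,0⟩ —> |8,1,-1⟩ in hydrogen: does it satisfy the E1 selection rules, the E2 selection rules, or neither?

E1

Δl = 1 − 0 = +1; l_i + l_f = 1.
Δm_l = -1.
E1 (Δl = ±1, |Δm_l| ≤ 1): satisfied.
E2 (Δl = 0,±2, l_i+l_f ≥ 2, |Δm_l| ≤ 2): not satisfied.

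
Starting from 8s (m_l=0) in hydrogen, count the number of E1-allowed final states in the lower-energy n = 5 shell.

3

E1 requires Δl = ±1, so l_f ∈ {-1, 1}; with 0 ≤ l_f ≤ n_f−1 = 4, the allowed l_f values are {1}.
For l_f = 1: m_f ∈ {m_i−1, m_i, m_i+1} ∩ [−1, 1] = {-1, 0, 1} → 3 states.
Total: 3.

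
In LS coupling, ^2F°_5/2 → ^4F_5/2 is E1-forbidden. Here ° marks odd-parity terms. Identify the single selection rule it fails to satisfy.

the ΔS = 0 rule

Parity must change: odd → even — ✓.
ΔS = 0: S: 1/2 → 3/2 — ✗.
ΔL = 0, ±1 (not L=0↔0): L: 3 → 3, ΔL = +0 — ✓.
ΔJ = 0, ±1 (not J=0↔0): J: 5/2 → 5/2, ΔJ = +0 — ✓.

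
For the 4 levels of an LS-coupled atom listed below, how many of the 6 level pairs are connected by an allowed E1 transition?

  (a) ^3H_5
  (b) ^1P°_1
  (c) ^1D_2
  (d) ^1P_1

(a)–(b): forbidden (ΔS, ΔL, ΔJ).
(a)–(c): forbidden (parity, ΔS, ΔL, ΔJ).
(a)–(d): forbidden (parity, ΔS, ΔL, ΔJ).
(b)–(c): allowed.
(b)–(d): allowed.
(c)–(d): forbidden (parity).
Allowed pairs: 2 of 6.

2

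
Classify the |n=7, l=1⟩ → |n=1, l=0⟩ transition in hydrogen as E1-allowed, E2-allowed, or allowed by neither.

Δl = 0 − 1 = -1; l_i + l_f = 1.
E1 (Δl = ±1): satisfied.
E2 (Δl = 0,±2, l_i+l_f ≥ 2): not satisfied.

E1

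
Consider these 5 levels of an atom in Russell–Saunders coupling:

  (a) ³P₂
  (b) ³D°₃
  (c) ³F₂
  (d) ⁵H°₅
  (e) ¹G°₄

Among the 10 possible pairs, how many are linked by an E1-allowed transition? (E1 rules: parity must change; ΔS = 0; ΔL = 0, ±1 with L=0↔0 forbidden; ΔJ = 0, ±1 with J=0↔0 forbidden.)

(a)–(b): allowed.
(a)–(c): forbidden (parity, ΔL).
(a)–(d): forbidden (ΔS, ΔL, ΔJ).
(a)–(e): forbidden (ΔS, ΔL, ΔJ).
(b)–(c): allowed.
(b)–(d): forbidden (parity, ΔS, ΔL, ΔJ).
(b)–(e): forbidden (parity, ΔS, ΔL).
(c)–(d): forbidden (ΔS, ΔL, ΔJ).
(c)–(e): forbidden (ΔS, ΔJ).
(d)–(e): forbidden (parity, ΔS).
Allowed pairs: 2 of 10.

2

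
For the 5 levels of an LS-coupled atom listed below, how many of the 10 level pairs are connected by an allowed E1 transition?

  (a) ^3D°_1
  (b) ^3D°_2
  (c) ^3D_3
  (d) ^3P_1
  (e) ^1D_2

(a)–(b): forbidden (parity).
(a)–(c): forbidden (ΔJ).
(a)–(d): allowed.
(a)–(e): forbidden (ΔS).
(b)–(c): allowed.
(b)–(d): allowed.
(b)–(e): forbidden (ΔS).
(c)–(d): forbidden (parity, ΔJ).
(c)–(e): forbidden (parity, ΔS).
(d)–(e): forbidden (parity, ΔS).
Allowed pairs: 3 of 10.

3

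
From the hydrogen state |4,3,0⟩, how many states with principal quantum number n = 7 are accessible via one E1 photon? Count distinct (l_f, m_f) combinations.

E1 requires Δl = ±1, so l_f ∈ {2, 4}; with 0 ≤ l_f ≤ n_f−1 = 6, the allowed l_f values are {2, 4}.
For l_f = 2: m_f ∈ {m_i−1, m_i, m_i+1} ∩ [−2, 2] = {-1, 0, 1} → 3 states.
For l_f = 4: m_f ∈ {m_i−1, m_i, m_i+1} ∩ [−4, 4] = {-1, 0, 1} → 3 states.
Total: 6.

6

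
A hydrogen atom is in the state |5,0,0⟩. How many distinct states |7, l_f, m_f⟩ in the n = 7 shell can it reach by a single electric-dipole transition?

E1 requires Δl = ±1, so l_f ∈ {-1, 1}; with 0 ≤ l_f ≤ n_f−1 = 6, the allowed l_f values are {1}.
For l_f = 1: m_f ∈ {m_i−1, m_i, m_i+1} ∩ [−1, 1] = {-1, 0, 1} → 3 states.
Total: 3.

3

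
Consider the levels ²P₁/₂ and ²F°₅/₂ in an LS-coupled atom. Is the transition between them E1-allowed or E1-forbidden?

forbidden

Reading off the term symbols: S 1/2→1/2, L 1→3, J 1/2→5/2, parity even→odd.
ΔS = 0: S: 1/2 → 1/2 — passes.
ΔL = 0, ±1 (not L=0↔0): L: 1 → 3, ΔL = +2 — fails.
Parity must change: even → odd — passes.
ΔJ = 0, ±1 (not J=0↔0): J: 1/2 → 5/2, ΔJ = +2 — fails.
Rule(s) violated: ΔL, ΔJ.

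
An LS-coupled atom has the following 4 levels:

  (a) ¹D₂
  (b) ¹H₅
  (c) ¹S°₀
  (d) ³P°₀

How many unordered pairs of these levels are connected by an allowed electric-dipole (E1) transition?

(a)–(b): forbidden (parity, ΔL, ΔJ).
(a)–(c): forbidden (ΔL, ΔJ).
(a)–(d): forbidden (ΔS, ΔJ).
(b)–(c): forbidden (ΔL, ΔJ).
(b)–(d): forbidden (ΔS, ΔL, ΔJ).
(c)–(d): forbidden (parity, ΔS, ΔJ).
Allowed pairs: 0 of 6.

0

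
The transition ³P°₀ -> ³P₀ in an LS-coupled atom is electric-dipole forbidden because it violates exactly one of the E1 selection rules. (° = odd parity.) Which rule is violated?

Reading off the term symbols: S 1→1, L 1→1, J 0→0, parity odd→even.
Parity must change: odd → even — passes.
ΔS = 0: S: 1 → 1 — passes.
ΔL = 0, ±1 (not L=0↔0): L: 1 → 1, ΔL = +0 — passes.
ΔJ = 0, ±1 (not J=0↔0): J: 0 → 0, ΔJ = +0 — fails.

the J=0 ↔ J=0 exclusion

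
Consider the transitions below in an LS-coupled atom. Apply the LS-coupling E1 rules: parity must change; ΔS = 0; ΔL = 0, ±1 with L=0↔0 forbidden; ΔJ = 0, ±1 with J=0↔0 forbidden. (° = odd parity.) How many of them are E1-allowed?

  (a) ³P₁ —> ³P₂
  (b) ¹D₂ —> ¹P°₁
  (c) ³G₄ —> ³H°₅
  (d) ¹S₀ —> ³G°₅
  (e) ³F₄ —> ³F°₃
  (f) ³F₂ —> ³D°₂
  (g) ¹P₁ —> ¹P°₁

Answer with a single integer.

5

(a) forbidden (parity fails)
(b) allowed
(c) allowed
(d) forbidden (ΔS, ΔL, ΔJ fail)
(e) allowed
(f) allowed
(g) allowed
Total allowed: 5 of 7.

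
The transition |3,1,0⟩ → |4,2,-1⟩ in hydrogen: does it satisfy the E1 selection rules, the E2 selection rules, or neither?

Δl = 2 − 1 = +1; l_i + l_f = 3.
Δm_l = -1.
E1 (Δl = ±1, |Δm_l| ≤ 1): satisfied.
E2 (Δl = 0,±2, l_i+l_f ≥ 2, |Δm_l| ≤ 2): not satisfied.

E1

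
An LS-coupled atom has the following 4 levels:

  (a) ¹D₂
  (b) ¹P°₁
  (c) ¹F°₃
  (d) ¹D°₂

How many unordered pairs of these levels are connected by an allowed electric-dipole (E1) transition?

(a)–(b): allowed.
(a)–(c): allowed.
(a)–(d): allowed.
(b)–(c): forbidden (parity, ΔL, ΔJ).
(b)–(d): forbidden (parity).
(c)–(d): forbidden (parity).
Allowed pairs: 3 of 6.

3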